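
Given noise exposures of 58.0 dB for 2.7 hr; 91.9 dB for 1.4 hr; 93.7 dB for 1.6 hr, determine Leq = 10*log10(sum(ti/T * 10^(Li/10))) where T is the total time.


T_total = 2.7 + 1.4 + 1.6 = 5.7 hr
(2.7/5.7) * 10^(58.0/10) = 298875
(1.4/5.7) * 10^(91.9/10) = 3.80411e+08
(1.6/5.7) * 10^(93.7/10) = 6.58029e+08
Sum = 298875 + 3.80411e+08 + 6.58029e+08 = 1.03874e+09
Leq = 10*log10(1.03874e+09) = 90.165 dB


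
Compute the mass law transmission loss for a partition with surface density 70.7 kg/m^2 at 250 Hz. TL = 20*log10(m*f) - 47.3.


m * f = 70.7 * 250 = 17675
20*log10(17675) = 84.9472 dB
TL = 84.9472 - 47.3 = 37.647 dB


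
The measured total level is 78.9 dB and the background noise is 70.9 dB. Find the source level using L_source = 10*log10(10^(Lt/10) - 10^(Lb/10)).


10^(78.9/10) = 7.76247e+07
10^(70.9/10) = 1.23027e+07
Difference = 7.76247e+07 - 1.23027e+07 = 6.5322e+07
L_source = 10*log10(6.5322e+07) = 78.151 dB


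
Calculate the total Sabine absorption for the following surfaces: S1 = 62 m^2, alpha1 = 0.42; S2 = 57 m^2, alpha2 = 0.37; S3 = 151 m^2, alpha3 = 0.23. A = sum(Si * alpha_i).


62 * 0.42 = 26.04
57 * 0.37 = 21.09
151 * 0.23 = 34.73
A_total = 26.04 + 21.09 + 34.73 = 81.86 m^2


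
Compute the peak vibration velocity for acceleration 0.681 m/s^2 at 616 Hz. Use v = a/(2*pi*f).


omega = 2*pi*f = 2*pi*616 = 3870.44 rad/s
v = a / omega = 0.681 / 3870.44 = 0.00017595 m/s


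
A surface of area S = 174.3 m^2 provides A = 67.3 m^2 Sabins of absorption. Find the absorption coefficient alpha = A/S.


Absorption coefficient = absorbed power / incident power
alpha = A / S = 67.3 / 174.3 = 0.38612


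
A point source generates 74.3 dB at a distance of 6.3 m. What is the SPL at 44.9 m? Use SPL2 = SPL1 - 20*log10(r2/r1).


r2/r1 = 44.9/6.3 = 7.12698
Correction = 20*log10(7.12698) = 17.0581 dB
SPL2 = 74.3 - 17.0581 = 57.242 dB


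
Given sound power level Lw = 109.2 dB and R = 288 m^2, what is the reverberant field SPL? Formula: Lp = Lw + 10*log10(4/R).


4/R = 4/288 = 0.0138889
Lp = 109.2 + 10*log10(0.0138889) = 90.627 dB


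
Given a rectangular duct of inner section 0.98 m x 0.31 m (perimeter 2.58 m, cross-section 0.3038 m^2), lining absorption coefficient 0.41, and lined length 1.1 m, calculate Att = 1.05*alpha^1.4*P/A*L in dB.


alpha^1.4 = 0.41^1.4 = 0.28701
Attenuation rate = 1.05 * alpha^1.4 * P / A
= 1.05 * 0.28701 * 2.58 / 0.3038 = 2.55928 dB/m
Total Att = 2.55928 * 1.1 = 2.8152 dB


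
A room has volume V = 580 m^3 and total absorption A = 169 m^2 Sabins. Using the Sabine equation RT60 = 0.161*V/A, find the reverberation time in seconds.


RT60 = 0.161 * 580 / 169 = 0.55254 s


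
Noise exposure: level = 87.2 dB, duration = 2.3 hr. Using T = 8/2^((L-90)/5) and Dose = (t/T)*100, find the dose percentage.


T_allowed = 8 / 2^((87.2 - 90)/5) = 11.7942 hr
Dose = 2.3 / 11.7942 * 100 = 19.501 %


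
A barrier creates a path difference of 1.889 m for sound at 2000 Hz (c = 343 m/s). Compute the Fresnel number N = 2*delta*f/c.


N = 2*delta*f/c = 2*delta/lambda, where lambda = c/f
lambda = 343 / 2000 = 0.1715 m
N = 2 * 1.889 / 0.1715 = 22.029


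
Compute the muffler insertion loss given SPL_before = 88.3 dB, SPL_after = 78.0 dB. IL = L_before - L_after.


Insertion loss = SPL without muffler - SPL with muffler
IL = 88.3 - 78.0 = 10.3 dB


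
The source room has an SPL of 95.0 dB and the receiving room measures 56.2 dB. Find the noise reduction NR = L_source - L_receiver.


NR = L_source - L_receiver (difference between source and receiving room levels)
NR = 95.0 - 56.2 = 38.8 dB


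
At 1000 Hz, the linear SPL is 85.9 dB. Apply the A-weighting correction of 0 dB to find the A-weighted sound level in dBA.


A-weighting table: 1000 Hz -> 0 dB correction
SPL_A = SPL + correction = 85.9 + (0) = 85.9 dBA


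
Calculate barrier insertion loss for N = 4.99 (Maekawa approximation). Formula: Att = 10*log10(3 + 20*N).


3 + 20*N = 3 + 20*4.99 = 102.8
Att = 10*log10(102.8) = 20.12 dB


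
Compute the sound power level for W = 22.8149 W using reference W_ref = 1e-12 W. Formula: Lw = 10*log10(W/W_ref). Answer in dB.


W / W_ref = 22.8149 / 1e-12 = 2.28149e+13
Lw = 10 * log10(2.28149e+13) = 133.58 dB


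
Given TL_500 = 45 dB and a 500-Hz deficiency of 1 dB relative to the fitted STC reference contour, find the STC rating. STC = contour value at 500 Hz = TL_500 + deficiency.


By ASTM E413, STC = value of the fitted reference contour at 500 Hz.
Contour value at 500 Hz = TL_500 + deficiency = 45 + 1 = 46
STC = 46


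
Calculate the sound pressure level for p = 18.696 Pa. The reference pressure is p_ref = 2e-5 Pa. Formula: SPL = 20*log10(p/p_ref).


p / p_ref = 18.696 / 2e-5 = 934800
SPL = 20 * log10(934800) = 119.41 dB


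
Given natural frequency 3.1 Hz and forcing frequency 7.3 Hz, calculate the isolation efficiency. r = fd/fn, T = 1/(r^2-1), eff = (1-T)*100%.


r = 7.3 / 3.1 = 2.35484
r^2 - 1 = 2.35484^2 - 1 = 4.54527
T = 1/4.54527 = 0.220009
Efficiency = (1 - 0.220009)*100 = 77.999 %


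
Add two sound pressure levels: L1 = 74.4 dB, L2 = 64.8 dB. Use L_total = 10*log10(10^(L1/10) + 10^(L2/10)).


10^(74.4/10) = 2.75423e+07
10^(64.8/10) = 3.01995e+06
Sum = 2.75423e+07 + 3.01995e+06 = 3.05622e+07
L_total = 10*log10(3.05622e+07) = 74.852 dB


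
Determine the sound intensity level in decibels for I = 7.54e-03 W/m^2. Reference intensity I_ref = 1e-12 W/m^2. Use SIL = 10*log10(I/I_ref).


I / I_ref = 7.54e-03 / 1e-12 = 7.54e+09
SIL = 10 * log10(7.54e+09) = 98.774 dB


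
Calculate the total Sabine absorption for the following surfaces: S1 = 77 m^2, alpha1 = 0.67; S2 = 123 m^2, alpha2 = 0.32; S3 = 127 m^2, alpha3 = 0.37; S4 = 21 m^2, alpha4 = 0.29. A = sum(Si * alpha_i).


77 * 0.67 = 51.59
123 * 0.32 = 39.36
127 * 0.37 = 46.99
21 * 0.29 = 6.09
A_total = 51.59 + 39.36 + 46.99 + 6.09 = 144.03 m^2


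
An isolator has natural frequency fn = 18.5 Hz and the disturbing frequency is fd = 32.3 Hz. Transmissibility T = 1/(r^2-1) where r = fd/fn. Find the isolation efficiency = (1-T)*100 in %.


r = 32.3 / 18.5 = 1.74595
r^2 - 1 = 1.74595^2 - 1 = 2.04834
T = 1/2.04834 = 0.4882
Efficiency = (1 - 0.4882)*100 = 51.18 %


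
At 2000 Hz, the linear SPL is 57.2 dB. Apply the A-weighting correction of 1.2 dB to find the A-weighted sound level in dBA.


A-weighting table: 2000 Hz -> 1.2 dB correction
SPL_A = SPL + correction = 57.2 + (1.2) = 58.4 dBA


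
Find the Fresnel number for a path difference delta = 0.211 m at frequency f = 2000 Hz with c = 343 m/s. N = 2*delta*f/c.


N = 2*delta*f/c = 2*delta/lambda, where lambda = c/f
lambda = 343 / 2000 = 0.1715 m
N = 2 * 0.211 / 0.1715 = 2.4606


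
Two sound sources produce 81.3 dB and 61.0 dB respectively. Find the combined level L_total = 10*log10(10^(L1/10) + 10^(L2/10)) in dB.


10^(81.3/10) = 1.34896e+08
10^(61.0/10) = 1.25893e+06
Sum = 1.34896e+08 + 1.25893e+06 = 1.36155e+08
L_total = 10*log10(1.36155e+08) = 81.34 dB


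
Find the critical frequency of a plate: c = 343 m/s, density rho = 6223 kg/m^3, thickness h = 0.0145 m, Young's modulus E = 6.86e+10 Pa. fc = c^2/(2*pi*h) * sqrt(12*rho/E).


12*rho/E = 12*6223/6.86e+10 = 1.08857e-06
sqrt(12*rho/E) = sqrt(1.08857e-06) = 0.00104335
c^2/(2*pi*h) = 343^2/(2*pi*0.0145) = 1.29134e+06
fc = 1.29134e+06 * 0.00104335 = 1347.3 Hz


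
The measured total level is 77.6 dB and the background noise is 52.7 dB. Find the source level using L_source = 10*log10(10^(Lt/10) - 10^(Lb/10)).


10^(77.6/10) = 5.7544e+07
10^(52.7/10) = 186209
Difference = 5.7544e+07 - 186209 = 5.73578e+07
L_source = 10*log10(5.73578e+07) = 77.586 dB


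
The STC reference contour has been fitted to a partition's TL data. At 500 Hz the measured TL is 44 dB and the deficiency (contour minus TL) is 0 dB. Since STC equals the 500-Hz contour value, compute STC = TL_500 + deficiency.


By ASTM E413, STC = value of the fitted reference contour at 500 Hz.
Contour value at 500 Hz = TL_500 + deficiency = 44 + 0 = 44
STC = 44


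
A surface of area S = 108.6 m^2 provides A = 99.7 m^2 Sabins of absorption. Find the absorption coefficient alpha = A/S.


Absorption coefficient = absorbed power / incident power
alpha = A / S = 99.7 / 108.6 = 0.91805


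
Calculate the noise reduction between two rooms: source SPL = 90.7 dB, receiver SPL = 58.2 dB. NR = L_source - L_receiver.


NR = L_source - L_receiver (difference between source and receiving room levels)
NR = 90.7 - 58.2 = 32.5 dB


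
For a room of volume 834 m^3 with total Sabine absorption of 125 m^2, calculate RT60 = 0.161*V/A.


RT60 = 0.161 * 834 / 125 = 1.0742 s


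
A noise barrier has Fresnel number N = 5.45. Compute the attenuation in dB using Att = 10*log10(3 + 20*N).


3 + 20*N = 3 + 20*5.45 = 112
Att = 10*log10(112) = 20.492 dB


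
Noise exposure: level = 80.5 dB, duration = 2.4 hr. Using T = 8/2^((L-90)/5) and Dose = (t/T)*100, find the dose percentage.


T_allowed = 8 / 2^((80.5 - 90)/5) = 29.8571 hr
Dose = 2.4 / 29.8571 * 100 = 8.0383 %


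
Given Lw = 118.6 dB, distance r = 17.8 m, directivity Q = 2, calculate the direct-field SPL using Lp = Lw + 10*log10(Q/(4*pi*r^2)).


4*pi*r^2 = 4*pi*17.8^2 = 3981.53 m^2
Q / (4*pi*r^2) = 2 / 3981.53 = 0.000502319
Lp = 118.6 + 10*log10(0.000502319) = 85.61 dB


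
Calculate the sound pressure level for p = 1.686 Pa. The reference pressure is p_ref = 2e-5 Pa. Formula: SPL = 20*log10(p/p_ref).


p / p_ref = 1.686 / 2e-5 = 84300
SPL = 20 * log10(84300) = 98.517 dB


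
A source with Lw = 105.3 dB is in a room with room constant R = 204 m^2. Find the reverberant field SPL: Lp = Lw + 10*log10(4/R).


4/R = 4/204 = 0.0196078
Lp = 105.3 + 10*log10(0.0196078) = 88.224 dB


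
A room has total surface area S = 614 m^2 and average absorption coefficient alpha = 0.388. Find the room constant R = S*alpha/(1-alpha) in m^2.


R = 614 * 0.388 / (1 - 0.388) = 389.27 m^2


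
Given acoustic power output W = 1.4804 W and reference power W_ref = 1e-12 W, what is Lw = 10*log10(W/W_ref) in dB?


W / W_ref = 1.4804 / 1e-12 = 1.4804e+12
Lw = 10 * log10(1.4804e+12) = 121.7 dB


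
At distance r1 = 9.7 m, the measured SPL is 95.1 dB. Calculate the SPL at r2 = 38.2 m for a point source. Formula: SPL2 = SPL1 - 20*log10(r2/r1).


r2/r1 = 38.2/9.7 = 3.93814
Correction = 20*log10(3.93814) = 11.9058 dB
SPL2 = 95.1 - 11.9058 = 83.194 dB


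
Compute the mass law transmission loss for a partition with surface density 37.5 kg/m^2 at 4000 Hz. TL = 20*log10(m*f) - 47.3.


m * f = 37.5 * 4000 = 150000
20*log10(150000) = 103.522 dB
TL = 103.522 - 47.3 = 56.222 dB


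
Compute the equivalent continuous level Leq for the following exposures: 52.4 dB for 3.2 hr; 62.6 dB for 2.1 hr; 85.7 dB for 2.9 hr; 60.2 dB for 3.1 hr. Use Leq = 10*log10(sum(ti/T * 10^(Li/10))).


T_total = 3.2 + 2.1 + 2.9 + 3.1 = 11.3 hr
(3.2/11.3) * 10^(52.4/10) = 49212.1
(2.1/11.3) * 10^(62.6/10) = 338174
(2.9/11.3) * 10^(85.7/10) = 9.53497e+07
(3.1/11.3) * 10^(60.2/10) = 287265
Sum = 49212.1 + 338174 + 9.53497e+07 + 287265 = 9.60244e+07
Leq = 10*log10(9.60244e+07) = 79.824 dB


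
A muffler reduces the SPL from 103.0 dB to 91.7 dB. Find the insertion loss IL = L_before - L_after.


Insertion loss = SPL without muffler - SPL with muffler
IL = 103.0 - 91.7 = 11.3 dB


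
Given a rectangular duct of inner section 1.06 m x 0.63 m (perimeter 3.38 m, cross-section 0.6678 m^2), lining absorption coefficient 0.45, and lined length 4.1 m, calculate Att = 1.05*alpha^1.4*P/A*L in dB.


alpha^1.4 = 0.45^1.4 = 0.326962
Attenuation rate = 1.05 * alpha^1.4 * P / A
= 1.05 * 0.326962 * 3.38 / 0.6678 = 1.73763 dB/m
Total Att = 1.73763 * 4.1 = 7.1243 dB


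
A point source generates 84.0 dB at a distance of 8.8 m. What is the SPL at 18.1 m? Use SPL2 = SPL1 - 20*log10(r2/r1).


r2/r1 = 18.1/8.8 = 2.05682
Correction = 20*log10(2.05682) = 6.26393 dB
SPL2 = 84.0 - 6.26393 = 77.736 dB


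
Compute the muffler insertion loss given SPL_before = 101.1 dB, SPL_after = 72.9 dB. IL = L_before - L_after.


Insertion loss = SPL without muffler - SPL with muffler
IL = 101.1 - 72.9 = 28.2 dB


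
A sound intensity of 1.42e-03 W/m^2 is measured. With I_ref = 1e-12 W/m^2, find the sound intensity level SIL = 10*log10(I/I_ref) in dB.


I / I_ref = 1.42e-03 / 1e-12 = 1.42e+09
SIL = 10 * log10(1.42e+09) = 91.523 dB


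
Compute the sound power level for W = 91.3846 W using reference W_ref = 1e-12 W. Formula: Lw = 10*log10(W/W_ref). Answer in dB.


W / W_ref = 91.3846 / 1e-12 = 9.13846e+13
Lw = 10 * log10(9.13846e+13) = 139.61 dB


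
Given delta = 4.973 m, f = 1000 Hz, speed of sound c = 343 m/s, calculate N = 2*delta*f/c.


N = 2*delta*f/c = 2*delta/lambda, where lambda = c/f
lambda = 343 / 1000 = 0.343 m
N = 2 * 4.973 / 0.343 = 28.997


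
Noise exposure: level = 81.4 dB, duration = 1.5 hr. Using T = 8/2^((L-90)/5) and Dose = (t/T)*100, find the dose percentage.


T_allowed = 8 / 2^((81.4 - 90)/5) = 26.3549 hr
Dose = 1.5 / 26.3549 * 100 = 5.6915 %


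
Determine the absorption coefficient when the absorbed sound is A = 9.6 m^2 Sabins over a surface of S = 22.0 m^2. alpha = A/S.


Absorption coefficient = absorbed power / incident power
alpha = A / S = 9.6 / 22.0 = 0.43636


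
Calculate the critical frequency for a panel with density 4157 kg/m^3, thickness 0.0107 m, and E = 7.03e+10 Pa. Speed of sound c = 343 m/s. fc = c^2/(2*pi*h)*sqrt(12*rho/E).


12*rho/E = 12*4157/7.03e+10 = 7.09587e-07
sqrt(12*rho/E) = sqrt(7.09587e-07) = 0.00084237
c^2/(2*pi*h) = 343^2/(2*pi*0.0107) = 1.74995e+06
fc = 1.74995e+06 * 0.00084237 = 1474.1 Hz


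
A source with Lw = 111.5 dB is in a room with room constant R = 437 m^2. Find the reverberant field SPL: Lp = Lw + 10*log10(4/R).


4/R = 4/437 = 0.00915332
Lp = 111.5 + 10*log10(0.00915332) = 91.116 dB


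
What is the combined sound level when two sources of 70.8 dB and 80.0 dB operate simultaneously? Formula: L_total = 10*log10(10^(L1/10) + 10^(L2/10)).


10^(70.8/10) = 1.20226e+07
10^(80.0/10) = 1e+08
Sum = 1.20226e+07 + 1e+08 = 1.12023e+08
L_total = 10*log10(1.12023e+08) = 80.493 dB


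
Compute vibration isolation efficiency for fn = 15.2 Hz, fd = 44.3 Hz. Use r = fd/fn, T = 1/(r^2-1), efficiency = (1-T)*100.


r = 44.3 / 15.2 = 2.91447
r^2 - 1 = 2.91447^2 - 1 = 7.49414
T = 1/7.49414 = 0.133438
Efficiency = (1 - 0.133438)*100 = 86.656 %


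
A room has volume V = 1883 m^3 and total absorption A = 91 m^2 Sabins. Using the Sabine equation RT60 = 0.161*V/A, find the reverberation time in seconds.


RT60 = 0.161 * 1883 / 91 = 3.3315 s


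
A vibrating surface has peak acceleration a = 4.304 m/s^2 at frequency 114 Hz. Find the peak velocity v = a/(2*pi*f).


omega = 2*pi*f = 2*pi*114 = 716.283 rad/s
v = a / omega = 4.304 / 716.283 = 0.0060088 m/s


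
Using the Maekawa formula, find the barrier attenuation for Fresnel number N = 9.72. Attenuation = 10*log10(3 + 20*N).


3 + 20*N = 3 + 20*9.72 = 197.4
Att = 10*log10(197.4) = 22.953 dB


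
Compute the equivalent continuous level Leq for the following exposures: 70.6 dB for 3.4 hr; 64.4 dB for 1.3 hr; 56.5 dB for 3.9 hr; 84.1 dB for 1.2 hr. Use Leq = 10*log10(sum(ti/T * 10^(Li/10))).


T_total = 3.4 + 1.3 + 3.9 + 1.2 = 9.8 hr
(3.4/9.8) * 10^(70.6/10) = 3.98339e+06
(1.3/9.8) * 10^(64.4/10) = 365357
(3.9/9.8) * 10^(56.5/10) = 177762
(1.2/9.8) * 10^(84.1/10) = 3.14742e+07
Sum = 3.98339e+06 + 365357 + 177762 + 3.14742e+07 = 3.60007e+07
Leq = 10*log10(3.60007e+07) = 75.563 dB


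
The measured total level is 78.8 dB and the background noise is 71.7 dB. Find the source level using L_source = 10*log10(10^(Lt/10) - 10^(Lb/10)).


10^(78.8/10) = 7.58578e+07
10^(71.7/10) = 1.47911e+07
Difference = 7.58578e+07 - 1.47911e+07 = 6.10667e+07
L_source = 10*log10(6.10667e+07) = 77.858 dB


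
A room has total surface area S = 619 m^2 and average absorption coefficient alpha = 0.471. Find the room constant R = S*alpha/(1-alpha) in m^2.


R = 619 * 0.471 / (1 - 0.471) = 551.13 m^2


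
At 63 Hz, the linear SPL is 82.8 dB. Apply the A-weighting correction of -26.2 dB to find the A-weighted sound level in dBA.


A-weighting table: 63 Hz -> -26.2 dB correction
SPL_A = SPL + correction = 82.8 + (-26.2) = 56.6 dBA


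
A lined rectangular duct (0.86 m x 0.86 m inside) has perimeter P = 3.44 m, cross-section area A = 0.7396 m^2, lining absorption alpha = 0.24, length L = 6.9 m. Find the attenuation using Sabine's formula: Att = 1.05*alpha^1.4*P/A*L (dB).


alpha^1.4 = 0.24^1.4 = 0.135611
Attenuation rate = 1.05 * alpha^1.4 * P / A
= 1.05 * 0.135611 * 3.44 / 0.7396 = 0.662286 dB/m
Total Att = 0.662286 * 6.9 = 4.5698 dB


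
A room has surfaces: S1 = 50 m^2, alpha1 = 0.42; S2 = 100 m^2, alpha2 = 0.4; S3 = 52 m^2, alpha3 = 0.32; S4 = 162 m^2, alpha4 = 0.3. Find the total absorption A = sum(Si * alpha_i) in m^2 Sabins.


50 * 0.42 = 21
100 * 0.4 = 40
52 * 0.32 = 16.64
162 * 0.3 = 48.6
A_total = 21 + 40 + 16.64 + 48.6 = 126.24 m^2


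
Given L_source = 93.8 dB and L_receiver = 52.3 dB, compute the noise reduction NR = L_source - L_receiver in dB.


NR = L_source - L_receiver (difference between source and receiving room levels)
NR = 93.8 - 52.3 = 41.5 dB


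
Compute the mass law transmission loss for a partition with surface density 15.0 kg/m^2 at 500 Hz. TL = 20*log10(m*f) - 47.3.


m * f = 15.0 * 500 = 7500
20*log10(7500) = 77.5012 dB
TL = 77.5012 - 47.3 = 30.201 dB


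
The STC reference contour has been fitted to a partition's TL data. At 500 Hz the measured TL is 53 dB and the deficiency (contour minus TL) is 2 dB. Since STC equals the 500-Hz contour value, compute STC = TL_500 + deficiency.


By ASTM E413, STC = value of the fitted reference contour at 500 Hz.
Contour value at 500 Hz = TL_500 + deficiency = 53 + 2 = 55
STC = 55


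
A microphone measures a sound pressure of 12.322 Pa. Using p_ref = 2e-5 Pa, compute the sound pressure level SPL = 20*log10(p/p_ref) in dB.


p / p_ref = 12.322 / 2e-5 = 616100
SPL = 20 * log10(616100) = 115.79 dB


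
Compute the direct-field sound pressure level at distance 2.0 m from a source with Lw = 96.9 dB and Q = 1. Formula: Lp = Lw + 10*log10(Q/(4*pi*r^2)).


4*pi*r^2 = 4*pi*2.0^2 = 50.2655 m^2
Q / (4*pi*r^2) = 1 / 50.2655 = 0.0198944
Lp = 96.9 + 10*log10(0.0198944) = 79.887 dB


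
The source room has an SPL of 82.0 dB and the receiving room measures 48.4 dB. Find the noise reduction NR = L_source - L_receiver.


NR = L_source - L_receiver (difference between source and receiving room levels)
NR = 82.0 - 48.4 = 33.6 dB


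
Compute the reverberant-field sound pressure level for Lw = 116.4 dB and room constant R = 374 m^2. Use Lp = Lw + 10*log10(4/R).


4/R = 4/374 = 0.0106952
Lp = 116.4 + 10*log10(0.0106952) = 96.692 dB


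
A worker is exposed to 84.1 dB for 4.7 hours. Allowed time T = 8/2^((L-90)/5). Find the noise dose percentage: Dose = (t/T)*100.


T_allowed = 8 / 2^((84.1 - 90)/5) = 18.1261 hr
Dose = 4.7 / 18.1261 * 100 = 25.929 %


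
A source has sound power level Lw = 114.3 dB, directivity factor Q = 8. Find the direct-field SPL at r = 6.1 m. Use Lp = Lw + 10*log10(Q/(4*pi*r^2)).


4*pi*r^2 = 4*pi*6.1^2 = 467.595 m^2
Q / (4*pi*r^2) = 8 / 467.595 = 0.0171088
Lp = 114.3 + 10*log10(0.0171088) = 96.632 dB


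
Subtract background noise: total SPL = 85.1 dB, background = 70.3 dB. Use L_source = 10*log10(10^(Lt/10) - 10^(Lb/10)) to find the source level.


10^(85.1/10) = 3.23594e+08
10^(70.3/10) = 1.07152e+07
Difference = 3.23594e+08 - 1.07152e+07 = 3.12879e+08
L_source = 10*log10(3.12879e+08) = 84.954 dB


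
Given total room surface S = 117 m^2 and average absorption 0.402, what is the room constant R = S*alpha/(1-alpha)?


R = 117 * 0.402 / (1 - 0.402) = 78.652 m^2


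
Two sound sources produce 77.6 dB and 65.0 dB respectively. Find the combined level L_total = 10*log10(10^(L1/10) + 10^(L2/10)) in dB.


10^(77.6/10) = 5.7544e+07
10^(65.0/10) = 3.16228e+06
Sum = 5.7544e+07 + 3.16228e+06 = 6.07063e+07
L_total = 10*log10(6.07063e+07) = 77.832 dB


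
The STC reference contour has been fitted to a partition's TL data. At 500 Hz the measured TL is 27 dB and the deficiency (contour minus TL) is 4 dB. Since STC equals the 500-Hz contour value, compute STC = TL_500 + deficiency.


By ASTM E413, STC = value of the fitted reference contour at 500 Hz.
Contour value at 500 Hz = TL_500 + deficiency = 27 + 4 = 31
STC = 31


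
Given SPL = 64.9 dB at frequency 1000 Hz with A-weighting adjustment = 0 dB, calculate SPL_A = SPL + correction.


A-weighting table: 1000 Hz -> 0 dB correction
SPL_A = SPL + correction = 64.9 + (0) = 64.9 dBA


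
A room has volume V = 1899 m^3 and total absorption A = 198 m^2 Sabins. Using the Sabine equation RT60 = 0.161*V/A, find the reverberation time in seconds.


RT60 = 0.161 * 1899 / 198 = 1.5441 s


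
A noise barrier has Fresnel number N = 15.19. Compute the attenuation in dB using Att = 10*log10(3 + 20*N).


3 + 20*N = 3 + 20*15.19 = 306.8
Att = 10*log10(306.8) = 24.869 dB


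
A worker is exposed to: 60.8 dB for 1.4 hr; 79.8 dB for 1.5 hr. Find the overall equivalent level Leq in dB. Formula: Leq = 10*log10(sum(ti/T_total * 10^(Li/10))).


T_total = 1.4 + 1.5 = 2.9 hr
(1.4/2.9) * 10^(60.8/10) = 580404
(1.5/2.9) * 10^(79.8/10) = 4.93962e+07
Sum = 580404 + 4.93962e+07 = 4.99766e+07
Leq = 10*log10(4.99766e+07) = 76.988 dB


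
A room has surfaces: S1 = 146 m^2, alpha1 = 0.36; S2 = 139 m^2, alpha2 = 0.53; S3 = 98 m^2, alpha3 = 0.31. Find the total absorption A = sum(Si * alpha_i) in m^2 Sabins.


146 * 0.36 = 52.56
139 * 0.53 = 73.67
98 * 0.31 = 30.38
A_total = 52.56 + 73.67 + 30.38 = 156.61 m^2


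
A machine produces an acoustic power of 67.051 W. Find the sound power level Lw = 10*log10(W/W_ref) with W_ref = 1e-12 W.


W / W_ref = 67.051 / 1e-12 = 6.7051e+13
Lw = 10 * log10(6.7051e+13) = 138.26 dB


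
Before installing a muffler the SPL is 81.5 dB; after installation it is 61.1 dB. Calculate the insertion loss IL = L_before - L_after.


Insertion loss = SPL without muffler - SPL with muffler
IL = 81.5 - 61.1 = 20.4 dB


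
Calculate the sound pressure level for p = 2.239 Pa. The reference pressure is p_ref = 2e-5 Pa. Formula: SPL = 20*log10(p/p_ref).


p / p_ref = 2.239 / 2e-5 = 111950
SPL = 20 * log10(111950) = 100.98 dB


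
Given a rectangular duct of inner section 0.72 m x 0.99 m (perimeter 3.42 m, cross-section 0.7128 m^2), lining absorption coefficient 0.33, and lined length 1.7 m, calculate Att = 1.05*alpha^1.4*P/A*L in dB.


alpha^1.4 = 0.33^1.4 = 0.211797
Attenuation rate = 1.05 * alpha^1.4 * P / A
= 1.05 * 0.211797 * 3.42 / 0.7128 = 1.06701 dB/m
Total Att = 1.06701 * 1.7 = 1.8139 dB


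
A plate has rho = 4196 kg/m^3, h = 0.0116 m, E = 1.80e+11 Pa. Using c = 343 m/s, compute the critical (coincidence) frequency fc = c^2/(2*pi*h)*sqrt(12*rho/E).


12*rho/E = 12*4196/1.80e+11 = 2.79733e-07
sqrt(12*rho/E) = sqrt(2.79733e-07) = 0.000528898
c^2/(2*pi*h) = 343^2/(2*pi*0.0116) = 1.61417e+06
fc = 1.61417e+06 * 0.000528898 = 853.73 Hz


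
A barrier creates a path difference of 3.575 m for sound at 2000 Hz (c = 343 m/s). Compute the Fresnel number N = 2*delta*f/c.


N = 2*delta*f/c = 2*delta/lambda, where lambda = c/f
lambda = 343 / 2000 = 0.1715 m
N = 2 * 3.575 / 0.1715 = 41.691


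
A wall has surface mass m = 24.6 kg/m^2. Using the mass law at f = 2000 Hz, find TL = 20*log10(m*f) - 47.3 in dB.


m * f = 24.6 * 2000 = 49200
20*log10(49200) = 93.8393 dB
TL = 93.8393 - 47.3 = 46.539 dB


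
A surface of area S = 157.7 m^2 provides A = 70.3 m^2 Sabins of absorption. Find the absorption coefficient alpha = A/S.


Absorption coefficient = absorbed power / incident power
alpha = A / S = 70.3 / 157.7 = 0.44578


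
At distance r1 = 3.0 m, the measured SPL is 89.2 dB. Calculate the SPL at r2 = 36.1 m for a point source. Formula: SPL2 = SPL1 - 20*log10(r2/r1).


r2/r1 = 36.1/3.0 = 12.0333
Correction = 20*log10(12.0333) = 21.6077 dB
SPL2 = 89.2 - 21.6077 = 67.592 dB


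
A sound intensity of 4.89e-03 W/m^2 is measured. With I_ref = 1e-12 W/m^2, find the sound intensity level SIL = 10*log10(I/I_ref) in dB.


I / I_ref = 4.89e-03 / 1e-12 = 4.89e+09
SIL = 10 * log10(4.89e+09) = 96.893 dB


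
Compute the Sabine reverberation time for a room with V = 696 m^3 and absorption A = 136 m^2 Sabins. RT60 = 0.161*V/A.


RT60 = 0.161 * 696 / 136 = 0.82394 s


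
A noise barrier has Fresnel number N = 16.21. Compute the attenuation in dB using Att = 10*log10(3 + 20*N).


3 + 20*N = 3 + 20*16.21 = 327.2
Att = 10*log10(327.2) = 25.148 dB


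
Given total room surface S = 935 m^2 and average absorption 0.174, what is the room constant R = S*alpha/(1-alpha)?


R = 935 * 0.174 / (1 - 0.174) = 196.96 m^2


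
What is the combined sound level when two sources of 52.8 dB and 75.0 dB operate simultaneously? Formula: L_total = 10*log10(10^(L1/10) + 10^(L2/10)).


10^(52.8/10) = 190546
10^(75.0/10) = 3.16228e+07
Sum = 190546 + 3.16228e+07 = 3.18133e+07
L_total = 10*log10(3.18133e+07) = 75.026 dB


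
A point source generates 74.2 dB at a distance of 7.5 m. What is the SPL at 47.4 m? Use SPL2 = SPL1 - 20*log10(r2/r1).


r2/r1 = 47.4/7.5 = 6.32
Correction = 20*log10(6.32) = 16.0143 dB
SPL2 = 74.2 - 16.0143 = 58.186 dB


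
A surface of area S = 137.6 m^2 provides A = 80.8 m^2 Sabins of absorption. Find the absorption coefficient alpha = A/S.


Absorption coefficient = absorbed power / incident power
alpha = A / S = 80.8 / 137.6 = 0.58721


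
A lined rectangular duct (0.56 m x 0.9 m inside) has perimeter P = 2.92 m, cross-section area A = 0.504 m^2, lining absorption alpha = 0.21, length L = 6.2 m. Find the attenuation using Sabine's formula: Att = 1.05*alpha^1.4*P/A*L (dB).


alpha^1.4 = 0.21^1.4 = 0.112488
Attenuation rate = 1.05 * alpha^1.4 * P / A
= 1.05 * 0.112488 * 2.92 / 0.504 = 0.684302 dB/m
Total Att = 0.684302 * 6.2 = 4.2427 dB


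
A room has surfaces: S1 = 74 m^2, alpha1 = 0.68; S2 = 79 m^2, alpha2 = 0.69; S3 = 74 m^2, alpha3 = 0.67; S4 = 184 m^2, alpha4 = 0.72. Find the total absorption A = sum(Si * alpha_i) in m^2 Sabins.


74 * 0.68 = 50.32
79 * 0.69 = 54.51
74 * 0.67 = 49.58
184 * 0.72 = 132.48
A_total = 50.32 + 54.51 + 49.58 + 132.48 = 286.89 m^2


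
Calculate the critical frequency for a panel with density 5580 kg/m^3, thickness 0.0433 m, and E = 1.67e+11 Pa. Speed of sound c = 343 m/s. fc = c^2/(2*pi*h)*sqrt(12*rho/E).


12*rho/E = 12*5580/1.67e+11 = 4.00958e-07
sqrt(12*rho/E) = sqrt(4.00958e-07) = 0.000633212
c^2/(2*pi*h) = 343^2/(2*pi*0.0433) = 432435
fc = 432435 * 0.000633212 = 273.82 Hz


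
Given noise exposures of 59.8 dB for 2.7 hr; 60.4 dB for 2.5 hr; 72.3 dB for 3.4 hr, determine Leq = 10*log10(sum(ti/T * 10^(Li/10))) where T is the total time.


T_total = 2.7 + 2.5 + 3.4 = 8.6 hr
(2.7/8.6) * 10^(59.8/10) = 299823
(2.5/8.6) * 10^(60.4/10) = 318744
(3.4/8.6) * 10^(72.3/10) = 6.71399e+06
Sum = 299823 + 318744 + 6.71399e+06 = 7.33256e+06
Leq = 10*log10(7.33256e+06) = 68.653 dB


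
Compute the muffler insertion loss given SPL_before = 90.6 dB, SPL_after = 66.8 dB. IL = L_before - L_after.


Insertion loss = SPL without muffler - SPL with muffler
IL = 90.6 - 66.8 = 23.8 dB


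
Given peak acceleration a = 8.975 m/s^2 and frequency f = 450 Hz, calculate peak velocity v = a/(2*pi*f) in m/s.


omega = 2*pi*f = 2*pi*450 = 2827.43 rad/s
v = a / omega = 8.975 / 2827.43 = 0.0031743 m/s


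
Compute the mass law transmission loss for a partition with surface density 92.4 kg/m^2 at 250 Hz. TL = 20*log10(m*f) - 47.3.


m * f = 92.4 * 250 = 23100
20*log10(23100) = 87.2722 dB
TL = 87.2722 - 47.3 = 39.972 dB


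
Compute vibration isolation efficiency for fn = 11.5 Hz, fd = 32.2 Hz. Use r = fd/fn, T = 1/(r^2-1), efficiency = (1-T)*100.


r = 32.2 / 11.5 = 2.8
r^2 - 1 = 2.8^2 - 1 = 6.84
T = 1/6.84 = 0.146199
Efficiency = (1 - 0.146199)*100 = 85.38 %


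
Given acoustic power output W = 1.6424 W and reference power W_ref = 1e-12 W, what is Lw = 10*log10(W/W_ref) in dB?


W / W_ref = 1.6424 / 1e-12 = 1.6424e+12
Lw = 10 * log10(1.6424e+12) = 122.15 dB


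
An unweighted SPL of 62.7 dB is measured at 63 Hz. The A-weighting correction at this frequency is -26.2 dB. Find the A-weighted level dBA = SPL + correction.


A-weighting table: 63 Hz -> -26.2 dB correction
SPL_A = SPL + correction = 62.7 + (-26.2) = 36.5 dBA


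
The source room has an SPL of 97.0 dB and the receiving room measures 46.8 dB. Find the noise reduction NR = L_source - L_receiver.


NR = L_source - L_receiver (difference between source and receiving room levels)
NR = 97.0 - 46.8 = 50.2 dB


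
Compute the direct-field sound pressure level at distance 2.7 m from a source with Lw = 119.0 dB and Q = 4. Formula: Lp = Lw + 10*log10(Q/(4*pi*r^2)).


4*pi*r^2 = 4*pi*2.7^2 = 91.6088 m^2
Q / (4*pi*r^2) = 4 / 91.6088 = 0.0436639
Lp = 119.0 + 10*log10(0.0436639) = 105.4 dB


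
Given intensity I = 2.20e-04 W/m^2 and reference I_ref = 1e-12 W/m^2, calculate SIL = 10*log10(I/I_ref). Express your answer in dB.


I / I_ref = 2.20e-04 / 1e-12 = 2.2e+08
SIL = 10 * log10(2.2e+08) = 83.424 dB


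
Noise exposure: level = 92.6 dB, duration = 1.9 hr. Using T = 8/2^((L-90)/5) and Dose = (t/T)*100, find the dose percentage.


T_allowed = 8 / 2^((92.6 - 90)/5) = 5.57897 hr
Dose = 1.9 / 5.57897 * 100 = 34.056 %


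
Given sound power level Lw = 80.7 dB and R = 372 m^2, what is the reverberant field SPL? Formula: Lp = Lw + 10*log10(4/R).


4/R = 4/372 = 0.0107527
Lp = 80.7 + 10*log10(0.0107527) = 61.015 dB


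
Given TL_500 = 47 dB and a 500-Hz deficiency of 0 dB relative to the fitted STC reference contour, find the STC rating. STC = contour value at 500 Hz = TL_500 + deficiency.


By ASTM E413, STC = value of the fitted reference contour at 500 Hz.
Contour value at 500 Hz = TL_500 + deficiency = 47 + 0 = 47
STC = 47


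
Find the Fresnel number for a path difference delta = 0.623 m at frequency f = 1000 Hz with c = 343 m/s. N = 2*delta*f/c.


N = 2*delta*f/c = 2*delta/lambda, where lambda = c/f
lambda = 343 / 1000 = 0.343 m
N = 2 * 0.623 / 0.343 = 3.6327


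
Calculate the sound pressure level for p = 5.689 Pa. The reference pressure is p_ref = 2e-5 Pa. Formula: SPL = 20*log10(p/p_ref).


p / p_ref = 5.689 / 2e-5 = 284450
SPL = 20 * log10(284450) = 109.08 dB


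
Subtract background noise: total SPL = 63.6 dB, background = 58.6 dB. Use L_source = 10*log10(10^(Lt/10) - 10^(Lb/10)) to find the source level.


10^(63.6/10) = 2.29087e+06
10^(58.6/10) = 724436
Difference = 2.29087e+06 - 724436 = 1.56643e+06
L_source = 10*log10(1.56643e+06) = 61.949 dB


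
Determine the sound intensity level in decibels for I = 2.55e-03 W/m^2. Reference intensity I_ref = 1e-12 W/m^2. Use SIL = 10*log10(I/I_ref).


I / I_ref = 2.55e-03 / 1e-12 = 2.55e+09
SIL = 10 * log10(2.55e+09) = 94.065 dB


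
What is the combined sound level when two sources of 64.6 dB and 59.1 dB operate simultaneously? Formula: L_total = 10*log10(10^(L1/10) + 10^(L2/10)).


10^(64.6/10) = 2.88403e+06
10^(59.1/10) = 812831
Sum = 2.88403e+06 + 812831 = 3.69686e+06
L_total = 10*log10(3.69686e+06) = 65.678 dB


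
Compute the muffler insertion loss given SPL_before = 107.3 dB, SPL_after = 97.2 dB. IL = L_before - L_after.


Insertion loss = SPL without muffler - SPL with muffler
IL = 107.3 - 97.2 = 10.1 dB


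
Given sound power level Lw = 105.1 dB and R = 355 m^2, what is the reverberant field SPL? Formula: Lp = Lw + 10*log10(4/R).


4/R = 4/355 = 0.0112676
Lp = 105.1 + 10*log10(0.0112676) = 85.618 dB


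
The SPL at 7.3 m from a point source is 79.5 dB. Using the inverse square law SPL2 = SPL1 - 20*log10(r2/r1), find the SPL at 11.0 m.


r2/r1 = 11.0/7.3 = 1.50685
Correction = 20*log10(1.50685) = 3.5614 dB
SPL2 = 79.5 - 3.5614 = 75.939 dB


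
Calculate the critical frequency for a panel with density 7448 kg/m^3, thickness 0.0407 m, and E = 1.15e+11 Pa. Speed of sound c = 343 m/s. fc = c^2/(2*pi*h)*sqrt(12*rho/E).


12*rho/E = 12*7448/1.15e+11 = 7.77183e-07
sqrt(12*rho/E) = sqrt(7.77183e-07) = 0.00088158
c^2/(2*pi*h) = 343^2/(2*pi*0.0407) = 460059
fc = 460059 * 0.00088158 = 405.58 Hz


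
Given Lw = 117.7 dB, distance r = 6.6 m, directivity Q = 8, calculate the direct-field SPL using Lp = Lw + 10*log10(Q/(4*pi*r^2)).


4*pi*r^2 = 4*pi*6.6^2 = 547.391 m^2
Q / (4*pi*r^2) = 8 / 547.391 = 0.0146148
Lp = 117.7 + 10*log10(0.0146148) = 99.348 dB


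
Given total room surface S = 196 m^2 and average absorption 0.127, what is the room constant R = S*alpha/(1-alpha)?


R = 196 * 0.127 / (1 - 0.127) = 28.513 m^2


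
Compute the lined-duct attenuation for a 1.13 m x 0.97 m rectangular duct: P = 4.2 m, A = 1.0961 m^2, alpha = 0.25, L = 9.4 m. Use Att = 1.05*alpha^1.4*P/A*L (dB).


alpha^1.4 = 0.25^1.4 = 0.143587
Attenuation rate = 1.05 * alpha^1.4 * P / A
= 1.05 * 0.143587 * 4.2 / 1.0961 = 0.577702 dB/m
Total Att = 0.577702 * 9.4 = 5.4304 dB


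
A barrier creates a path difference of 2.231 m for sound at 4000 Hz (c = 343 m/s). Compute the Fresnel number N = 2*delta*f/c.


N = 2*delta*f/c = 2*delta/lambda, where lambda = c/f
lambda = 343 / 4000 = 0.08575 m
N = 2 * 2.231 / 0.08575 = 52.035


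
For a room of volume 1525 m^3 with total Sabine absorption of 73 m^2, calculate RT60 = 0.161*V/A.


RT60 = 0.161 * 1525 / 73 = 3.3634 s


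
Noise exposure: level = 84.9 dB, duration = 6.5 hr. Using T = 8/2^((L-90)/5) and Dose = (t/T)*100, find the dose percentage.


T_allowed = 8 / 2^((84.9 - 90)/5) = 16.2234 hr
Dose = 6.5 / 16.2234 * 100 = 40.066 %


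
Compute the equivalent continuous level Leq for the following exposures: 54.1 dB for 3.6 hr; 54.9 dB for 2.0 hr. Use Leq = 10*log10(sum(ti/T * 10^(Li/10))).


T_total = 3.6 + 2.0 = 5.6 hr
(3.6/5.6) * 10^(54.1/10) = 165240
(2.0/5.6) * 10^(54.9/10) = 110368
Sum = 165240 + 110368 = 275608
Leq = 10*log10(275608) = 54.403 dB


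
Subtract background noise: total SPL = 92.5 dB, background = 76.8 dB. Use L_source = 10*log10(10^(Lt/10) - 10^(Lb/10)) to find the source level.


10^(92.5/10) = 1.77828e+09
10^(76.8/10) = 4.7863e+07
Difference = 1.77828e+09 - 4.7863e+07 = 1.73042e+09
L_source = 10*log10(1.73042e+09) = 92.382 dB


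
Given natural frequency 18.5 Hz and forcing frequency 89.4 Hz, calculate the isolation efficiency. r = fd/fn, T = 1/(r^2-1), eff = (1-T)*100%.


r = 89.4 / 18.5 = 4.83243
r^2 - 1 = 4.83243^2 - 1 = 22.3524
T = 1/22.3524 = 0.0447379
Efficiency = (1 - 0.0447379)*100 = 95.526 %


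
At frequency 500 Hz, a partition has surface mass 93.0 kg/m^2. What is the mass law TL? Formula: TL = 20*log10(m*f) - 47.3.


m * f = 93.0 * 500 = 46500
20*log10(46500) = 93.3491 dB
TL = 93.3491 - 47.3 = 46.049 dB


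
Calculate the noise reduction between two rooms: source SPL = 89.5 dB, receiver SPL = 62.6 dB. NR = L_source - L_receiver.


NR = L_source - L_receiver (difference between source and receiving room levels)
NR = 89.5 - 62.6 = 26.9 dB


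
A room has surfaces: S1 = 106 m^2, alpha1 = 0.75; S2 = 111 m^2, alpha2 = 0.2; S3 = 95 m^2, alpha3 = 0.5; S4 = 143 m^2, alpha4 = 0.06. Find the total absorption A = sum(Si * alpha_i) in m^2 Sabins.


106 * 0.75 = 79.5
111 * 0.2 = 22.2
95 * 0.5 = 47.5
143 * 0.06 = 8.58
A_total = 79.5 + 22.2 + 47.5 + 8.58 = 157.78 m^2


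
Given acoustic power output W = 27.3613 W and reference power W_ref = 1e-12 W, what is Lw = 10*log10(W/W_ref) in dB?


W / W_ref = 27.3613 / 1e-12 = 2.73613e+13
Lw = 10 * log10(2.73613e+13) = 134.37 dB


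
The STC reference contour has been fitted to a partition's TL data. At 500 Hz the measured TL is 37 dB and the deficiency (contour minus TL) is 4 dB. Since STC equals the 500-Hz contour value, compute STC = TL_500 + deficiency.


By ASTM E413, STC = value of the fitted reference contour at 500 Hz.
Contour value at 500 Hz = TL_500 + deficiency = 37 + 4 = 41
STC = 41


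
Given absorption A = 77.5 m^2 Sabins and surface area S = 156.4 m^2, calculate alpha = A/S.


Absorption coefficient = absorbed power / incident power
alpha = A / S = 77.5 / 156.4 = 0.49552


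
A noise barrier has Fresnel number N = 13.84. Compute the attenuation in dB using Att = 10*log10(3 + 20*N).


3 + 20*N = 3 + 20*13.84 = 279.8
Att = 10*log10(279.8) = 24.468 dB


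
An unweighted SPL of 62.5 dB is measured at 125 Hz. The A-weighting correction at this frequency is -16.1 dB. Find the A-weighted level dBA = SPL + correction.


A-weighting table: 125 Hz -> -16.1 dB correction
SPL_A = SPL + correction = 62.5 + (-16.1) = 46.4 dBA


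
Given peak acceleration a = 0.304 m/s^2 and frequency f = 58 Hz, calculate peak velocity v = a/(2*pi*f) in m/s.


omega = 2*pi*f = 2*pi*58 = 364.425 rad/s
v = a / omega = 0.304 / 364.425 = 0.00083419 m/s


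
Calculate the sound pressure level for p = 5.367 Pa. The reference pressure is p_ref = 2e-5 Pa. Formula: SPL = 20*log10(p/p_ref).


p / p_ref = 5.367 / 2e-5 = 268350
SPL = 20 * log10(268350) = 108.57 dB


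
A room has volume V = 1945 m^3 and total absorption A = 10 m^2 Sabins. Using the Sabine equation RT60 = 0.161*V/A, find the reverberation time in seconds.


RT60 = 0.161 * 1945 / 10 = 31.314 s


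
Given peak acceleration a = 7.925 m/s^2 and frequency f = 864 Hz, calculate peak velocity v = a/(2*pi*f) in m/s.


omega = 2*pi*f = 2*pi*864 = 5428.67 rad/s
v = a / omega = 7.925 / 5428.67 = 0.0014598 m/s


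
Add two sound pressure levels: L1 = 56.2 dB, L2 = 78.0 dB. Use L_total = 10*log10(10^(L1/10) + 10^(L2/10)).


10^(56.2/10) = 416869
10^(78.0/10) = 6.30957e+07
Sum = 416869 + 6.30957e+07 = 6.35126e+07
L_total = 10*log10(6.35126e+07) = 78.029 dB


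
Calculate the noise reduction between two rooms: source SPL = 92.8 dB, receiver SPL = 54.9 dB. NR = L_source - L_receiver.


NR = L_source - L_receiver (difference between source and receiving room levels)
NR = 92.8 - 54.9 = 37.9 dB


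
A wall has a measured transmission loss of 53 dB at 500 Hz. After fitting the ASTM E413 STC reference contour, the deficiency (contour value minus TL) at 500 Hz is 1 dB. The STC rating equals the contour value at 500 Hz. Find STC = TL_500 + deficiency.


By ASTM E413, STC = value of the fitted reference contour at 500 Hz.
Contour value at 500 Hz = TL_500 + deficiency = 53 + 1 = 54
STC = 54


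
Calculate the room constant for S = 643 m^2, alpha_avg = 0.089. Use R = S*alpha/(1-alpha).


R = 643 * 0.089 / (1 - 0.089) = 62.818 m^2


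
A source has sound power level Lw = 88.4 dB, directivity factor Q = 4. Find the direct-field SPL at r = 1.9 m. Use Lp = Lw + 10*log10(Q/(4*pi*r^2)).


4*pi*r^2 = 4*pi*1.9^2 = 45.3646 m^2
Q / (4*pi*r^2) = 4 / 45.3646 = 0.0881745
Lp = 88.4 + 10*log10(0.0881745) = 77.853 dB


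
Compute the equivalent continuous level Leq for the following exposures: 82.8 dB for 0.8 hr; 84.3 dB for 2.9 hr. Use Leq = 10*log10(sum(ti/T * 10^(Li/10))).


T_total = 0.8 + 2.9 = 3.7 hr
(0.8/3.7) * 10^(82.8/10) = 4.11992e+07
(2.9/3.7) * 10^(84.3/10) = 2.10958e+08
Sum = 4.11992e+07 + 2.10958e+08 = 2.52157e+08
Leq = 10*log10(2.52157e+08) = 84.017 dB


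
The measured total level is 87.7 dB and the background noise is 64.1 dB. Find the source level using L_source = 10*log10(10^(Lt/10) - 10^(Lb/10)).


10^(87.7/10) = 5.88844e+08
10^(64.1/10) = 2.5704e+06
Difference = 5.88844e+08 - 2.5704e+06 = 5.86274e+08
L_source = 10*log10(5.86274e+08) = 87.681 dB


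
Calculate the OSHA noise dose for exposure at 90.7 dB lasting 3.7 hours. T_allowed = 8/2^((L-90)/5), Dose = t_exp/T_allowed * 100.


T_allowed = 8 / 2^((90.7 - 90)/5) = 7.26015 hr
Dose = 3.7 / 7.26015 * 100 = 50.963 %
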